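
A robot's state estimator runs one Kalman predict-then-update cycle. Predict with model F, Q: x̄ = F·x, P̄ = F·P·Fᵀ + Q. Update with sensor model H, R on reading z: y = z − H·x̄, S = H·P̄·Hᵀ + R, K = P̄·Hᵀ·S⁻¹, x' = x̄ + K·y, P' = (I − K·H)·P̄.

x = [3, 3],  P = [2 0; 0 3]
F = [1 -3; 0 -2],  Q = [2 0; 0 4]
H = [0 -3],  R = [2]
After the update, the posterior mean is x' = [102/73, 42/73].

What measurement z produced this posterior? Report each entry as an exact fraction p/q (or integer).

x̄ = F·x = [-6, -6]
P̄ = F·P·Fᵀ + Q = [31 18; 18 16]
S = H·P̄·Hᵀ + R = [146]
K = P̄·Hᵀ·S⁻¹ = [-27/73; -24/73]
x' − x̄ = [540/73, 480/73] = K·y
y = (KᵀK)⁻¹·Kᵀ·(x' − x̄) = [-20]
z = y + H·x̄ = [-20] + [18] = [-2]

z = [-2]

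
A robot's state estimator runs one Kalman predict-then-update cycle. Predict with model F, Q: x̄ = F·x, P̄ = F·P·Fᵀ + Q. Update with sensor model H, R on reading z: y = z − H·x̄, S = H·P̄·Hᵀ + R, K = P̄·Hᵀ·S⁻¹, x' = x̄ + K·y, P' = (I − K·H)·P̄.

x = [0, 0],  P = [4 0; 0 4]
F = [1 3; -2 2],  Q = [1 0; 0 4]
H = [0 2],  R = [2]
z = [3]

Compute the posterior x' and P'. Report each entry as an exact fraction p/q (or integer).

x' = [48/73, 108/73]
P' = [2481/73 16/73; 16/73 36/73]

x̄ = F·x = [0, 0]
P̄ = F·P·Fᵀ + Q = [41 16; 16 36]
y = z − H·x̄ = [3]
S = H·P̄·Hᵀ + R = [146]
K = P̄·Hᵀ·S⁻¹ = [16/73; 36/73]
x' = x̄ + K·y = [48/73, 108/73]
P' = (I − K·H)·P̄ = [2481/73 16/73; 16/73 36/73]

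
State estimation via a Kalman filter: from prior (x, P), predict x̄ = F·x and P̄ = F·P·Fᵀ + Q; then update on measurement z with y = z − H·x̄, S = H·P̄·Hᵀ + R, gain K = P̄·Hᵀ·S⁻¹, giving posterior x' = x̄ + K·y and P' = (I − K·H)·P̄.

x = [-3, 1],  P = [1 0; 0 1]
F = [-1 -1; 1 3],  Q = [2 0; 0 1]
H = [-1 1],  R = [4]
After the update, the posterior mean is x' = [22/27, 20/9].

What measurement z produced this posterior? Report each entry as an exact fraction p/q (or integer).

x̄ = F·x = [2, 0]
P̄ = F·P·Fᵀ + Q = [4 -4; -4 11]
S = H·P̄·Hᵀ + R = [27]
K = P̄·Hᵀ·S⁻¹ = [-8/27; 5/9]
x' − x̄ = [-32/27, 20/9] = K·y
y = (KᵀK)⁻¹·Kᵀ·(x' − x̄) = [4]
z = y + H·x̄ = [4] + [-2] = [2]

z = [2]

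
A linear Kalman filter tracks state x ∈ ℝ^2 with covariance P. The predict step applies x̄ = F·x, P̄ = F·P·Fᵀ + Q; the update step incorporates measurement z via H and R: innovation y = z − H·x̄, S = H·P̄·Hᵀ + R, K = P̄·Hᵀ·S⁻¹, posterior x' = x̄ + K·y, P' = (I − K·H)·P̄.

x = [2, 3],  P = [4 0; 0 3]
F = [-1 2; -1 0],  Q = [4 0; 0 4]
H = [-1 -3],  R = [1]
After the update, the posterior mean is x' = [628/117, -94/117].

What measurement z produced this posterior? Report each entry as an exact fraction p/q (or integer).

x̄ = F·x = [4, -2]
P̄ = F·P·Fᵀ + Q = [20 4; 4 8]
S = H·P̄·Hᵀ + R = [117]
K = P̄·Hᵀ·S⁻¹ = [-32/117; -28/117]
x' − x̄ = [160/117, 140/117] = K·y
y = (KᵀK)⁻¹·Kᵀ·(x' − x̄) = [-5]
z = y + H·x̄ = [-5] + [2] = [-3]

z = [-3]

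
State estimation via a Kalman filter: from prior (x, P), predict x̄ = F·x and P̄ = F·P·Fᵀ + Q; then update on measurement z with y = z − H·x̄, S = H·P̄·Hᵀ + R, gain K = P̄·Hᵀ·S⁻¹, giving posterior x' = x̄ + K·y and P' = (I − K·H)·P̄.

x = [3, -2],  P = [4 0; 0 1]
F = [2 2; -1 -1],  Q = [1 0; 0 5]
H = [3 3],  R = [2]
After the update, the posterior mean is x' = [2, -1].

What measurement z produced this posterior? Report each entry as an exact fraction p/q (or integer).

x̄ = F·x = [2, -1]
P̄ = F·P·Fᵀ + Q = [21 -10; -10 10]
S = H·P̄·Hᵀ + R = [101]
K = P̄·Hᵀ·S⁻¹ = [33/101; 0]
x' − x̄ = [0, 0] = K·y
y = (KᵀK)⁻¹·Kᵀ·(x' − x̄) = [0]
z = y + H·x̄ = [0] + [3] = [3]

z = [3]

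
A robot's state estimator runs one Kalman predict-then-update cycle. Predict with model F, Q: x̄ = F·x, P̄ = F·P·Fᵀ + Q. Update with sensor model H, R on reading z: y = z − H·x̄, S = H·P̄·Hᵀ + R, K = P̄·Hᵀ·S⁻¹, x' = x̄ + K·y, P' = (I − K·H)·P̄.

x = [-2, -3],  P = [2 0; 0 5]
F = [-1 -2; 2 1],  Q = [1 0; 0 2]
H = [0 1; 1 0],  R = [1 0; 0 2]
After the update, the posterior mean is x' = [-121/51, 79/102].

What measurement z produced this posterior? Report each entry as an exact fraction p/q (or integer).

z = [1, -3]

x̄ = F·x = [8, -7]
P̄ = F·P·Fᵀ + Q = [23 -14; -14 15]
S = H·P̄·Hᵀ + R = [16 -14; -14 25]
K = P̄·Hᵀ·S⁻¹ = [-7/51 43/51; 179/204 -7/102]
x' − x̄ = [-529/51, 793/102] = K·y
y = (KᵀK)⁻¹·Kᵀ·(x' − x̄) = [8, -11]
z = y + H·x̄ = [8, -11] + [-7, 8] = [1, -3]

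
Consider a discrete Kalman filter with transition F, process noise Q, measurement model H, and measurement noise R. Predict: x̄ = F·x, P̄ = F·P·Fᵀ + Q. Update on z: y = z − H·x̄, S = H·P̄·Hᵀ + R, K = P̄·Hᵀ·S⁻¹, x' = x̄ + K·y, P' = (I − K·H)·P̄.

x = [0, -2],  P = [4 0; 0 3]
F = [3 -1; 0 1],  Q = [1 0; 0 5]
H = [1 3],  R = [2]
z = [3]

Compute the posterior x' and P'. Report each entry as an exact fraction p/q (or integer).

x̄ = F·x = [2, -2]
P̄ = F·P·Fᵀ + Q = [40 -3; -3 8]
y = z − H·x̄ = [7]
S = H·P̄·Hᵀ + R = [96]
K = P̄·Hᵀ·S⁻¹ = [31/96; 7/32]
x' = x̄ + K·y = [409/96, -15/32]
P' = (I − K·H)·P̄ = [2879/96 -313/32; -313/32 109/32]

x' = [409/96, -15/32]
P' = [2879/96 -313/32; -313/32 109/32]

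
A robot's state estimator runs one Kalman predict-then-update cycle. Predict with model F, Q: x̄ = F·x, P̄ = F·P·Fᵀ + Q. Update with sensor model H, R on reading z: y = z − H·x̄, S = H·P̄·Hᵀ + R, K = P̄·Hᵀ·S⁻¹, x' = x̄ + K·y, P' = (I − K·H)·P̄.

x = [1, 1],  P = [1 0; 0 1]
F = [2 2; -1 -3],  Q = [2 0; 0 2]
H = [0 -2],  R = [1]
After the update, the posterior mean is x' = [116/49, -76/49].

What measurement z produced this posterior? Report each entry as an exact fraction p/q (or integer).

x̄ = F·x = [4, -4]
P̄ = F·P·Fᵀ + Q = [10 -8; -8 12]
S = H·P̄·Hᵀ + R = [49]
K = P̄·Hᵀ·S⁻¹ = [16/49; -24/49]
x' − x̄ = [-80/49, 120/49] = K·y
y = (KᵀK)⁻¹·Kᵀ·(x' − x̄) = [-5]
z = y + H·x̄ = [-5] + [8] = [3]

z = [3]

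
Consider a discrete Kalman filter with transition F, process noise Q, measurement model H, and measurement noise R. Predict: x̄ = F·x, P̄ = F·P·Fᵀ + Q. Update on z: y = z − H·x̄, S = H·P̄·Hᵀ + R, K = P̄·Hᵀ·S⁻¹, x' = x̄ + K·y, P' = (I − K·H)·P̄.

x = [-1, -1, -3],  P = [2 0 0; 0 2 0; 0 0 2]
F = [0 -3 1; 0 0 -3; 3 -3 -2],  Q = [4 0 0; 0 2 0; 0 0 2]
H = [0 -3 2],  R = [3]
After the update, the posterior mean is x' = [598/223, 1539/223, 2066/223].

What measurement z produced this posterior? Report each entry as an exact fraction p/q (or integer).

z = [-2]

x̄ = F·x = [0, 9, 6]
P̄ = F·P·Fᵀ + Q = [24 -6 14; -6 20 12; 14 12 46]
S = H·P̄·Hᵀ + R = [223]
K = P̄·Hᵀ·S⁻¹ = [46/223; -36/223; 56/223]
x' − x̄ = [598/223, -468/223, 728/223] = K·y
y = (KᵀK)⁻¹·Kᵀ·(x' − x̄) = [13]
z = y + H·x̄ = [13] + [-15] = [-2]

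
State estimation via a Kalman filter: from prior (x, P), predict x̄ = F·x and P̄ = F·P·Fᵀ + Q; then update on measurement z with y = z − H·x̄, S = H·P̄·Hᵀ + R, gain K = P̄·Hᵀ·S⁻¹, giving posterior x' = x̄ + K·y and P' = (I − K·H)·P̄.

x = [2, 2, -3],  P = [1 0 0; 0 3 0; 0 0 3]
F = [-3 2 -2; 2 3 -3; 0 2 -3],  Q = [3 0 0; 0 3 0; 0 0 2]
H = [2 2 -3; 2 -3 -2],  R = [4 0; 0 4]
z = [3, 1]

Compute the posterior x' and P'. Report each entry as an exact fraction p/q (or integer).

x̄ = F·x = [4, 19, 13]
P̄ = F·P·Fᵀ + Q = [36 30 30; 30 61 45; 30 45 41]
y = z − H·x̄ = [-4, 76]
S = H·P̄·Hᵀ + R = [101 -111; -111 801]
K = P̄·Hᵀ·S⁻¹ = [694/1905 -268/5715; 389/1905 -1358/5715; 70/1143 -643/3429]
x' = x̄ + K·y = [-5836/5715, 709/5715, -5131/3429]
P' = (I − K·H)·P̄ = [32464/1905 5504/1905 14632/1143; 5504/1905 1504/1905 2492/1143; 14632/1143 2492/1143 33968/3429]

x' = [-5836/5715, 709/5715, -5131/3429]
P' = [32464/1905 5504/1905 14632/1143; 5504/1905 1504/1905 2492/1143; 14632/1143 2492/1143 33968/3429]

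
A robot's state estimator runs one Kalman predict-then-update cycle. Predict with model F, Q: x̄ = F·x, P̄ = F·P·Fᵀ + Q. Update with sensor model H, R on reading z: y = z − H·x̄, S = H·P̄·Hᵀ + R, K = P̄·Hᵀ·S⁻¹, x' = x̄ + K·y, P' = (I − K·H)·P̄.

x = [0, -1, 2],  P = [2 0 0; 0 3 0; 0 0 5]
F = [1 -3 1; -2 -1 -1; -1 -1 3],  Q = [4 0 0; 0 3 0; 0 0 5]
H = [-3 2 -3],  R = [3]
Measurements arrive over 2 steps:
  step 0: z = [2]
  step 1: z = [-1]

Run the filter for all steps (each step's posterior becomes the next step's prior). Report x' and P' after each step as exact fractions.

step 0: x̄ = F·x = [5, -1, 7]
step 0: P̄ = F·P·Fᵀ + Q = [38 0 22; 0 19 -8; 22 -8 55]
step 0: y = z − H·x̄ = [40]
step 0: S = H·P̄·Hᵀ + R = [1408]
step 0: K = P̄·Hᵀ·S⁻¹ = [-45/352; 31/704; -247/1408]
step 0: x' = x̄ + K·y = [-5/44, 67/88, -3/176]
step 0: P' = (I − K·H)·P̄ = [1319/88 1395/176 -3371/352; 1395/176 5727/352 2025/704; -3371/352 2025/704 16431/1408]
step 1: x̄ = F·x = [-425/176, -91/176, -123/176]
step 1: P̄ = F·P·Fᵀ + Q = [131111/1408 114437/1408 51765/1408; 114437/1408 126783/1408 108623/1408; 51765/1408 108623/1408 277855/1408]
step 1: y = z − H·x̄ = [-819/88]
step 1: S = H·P̄·Hᵀ + R = [611775/352]
step 1: K = P̄·Hᵀ·S⁻¹ = [-159877/1223550; -69269/407850; -385807/1223550]
step 1: x' = x̄ + K·y = [-162961/135950, 144599/135950, 303949/135950]
step 1: P' = (I − K·H)·P̄ = [38813762/611775 8708839/203925 -42632291/1223550; 8708839/203925 2712983/67975 -6496477/407850; -42632291/1223550 -6496477/407850 15012572/611775]

step 0: x' = [-5/44, 67/88, -3/176], P' = [1319/88 1395/176 -3371/352; 1395/176 5727/352 2025/704; -3371/352 2025/704 16431/1408]
step 1: x' = [-162961/135950, 144599/135950, 303949/135950], P' = [38813762/611775 8708839/203925 -42632291/1223550; 8708839/203925 2712983/67975 -6496477/407850; -42632291/1223550 -6496477/407850 15012572/611775]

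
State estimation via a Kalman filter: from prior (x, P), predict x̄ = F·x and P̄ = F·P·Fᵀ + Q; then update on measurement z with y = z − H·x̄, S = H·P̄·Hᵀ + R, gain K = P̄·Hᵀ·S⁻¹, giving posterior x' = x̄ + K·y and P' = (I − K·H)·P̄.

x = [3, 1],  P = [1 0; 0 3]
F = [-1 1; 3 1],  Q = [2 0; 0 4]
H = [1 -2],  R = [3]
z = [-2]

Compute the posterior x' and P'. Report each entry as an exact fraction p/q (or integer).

x̄ = F·x = [-2, 10]
P̄ = F·P·Fᵀ + Q = [6 0; 0 16]
y = z − H·x̄ = [20]
S = H·P̄·Hᵀ + R = [73]
K = P̄·Hᵀ·S⁻¹ = [6/73; -32/73]
x' = x̄ + K·y = [-26/73, 90/73]
P' = (I − K·H)·P̄ = [402/73 192/73; 192/73 144/73]

x' = [-26/73, 90/73]
P' = [402/73 192/73; 192/73 144/73]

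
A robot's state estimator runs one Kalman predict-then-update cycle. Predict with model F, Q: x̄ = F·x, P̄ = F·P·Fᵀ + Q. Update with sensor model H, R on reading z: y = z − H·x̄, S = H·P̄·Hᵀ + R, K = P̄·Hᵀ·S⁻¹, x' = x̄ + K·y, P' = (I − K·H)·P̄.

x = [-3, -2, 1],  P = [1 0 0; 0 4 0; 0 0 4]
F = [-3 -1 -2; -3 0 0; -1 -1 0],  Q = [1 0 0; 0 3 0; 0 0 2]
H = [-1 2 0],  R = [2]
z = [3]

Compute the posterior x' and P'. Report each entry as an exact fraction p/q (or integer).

x̄ = F·x = [9, 9, 5]
P̄ = F·P·Fᵀ + Q = [30 9 7; 9 12 3; 7 3 7]
y = z − H·x̄ = [-6]
S = H·P̄·Hᵀ + R = [44]
K = P̄·Hᵀ·S⁻¹ = [-3/11; 15/44; -1/44]
x' = x̄ + K·y = [117/11, 153/22, 113/22]
P' = (I − K·H)·P̄ = [294/11 144/11 74/11; 144/11 303/44 147/44; 74/11 147/44 307/44]

x' = [117/11, 153/22, 113/22]
P' = [294/11 144/11 74/11; 144/11 303/44 147/44; 74/11 147/44 307/44]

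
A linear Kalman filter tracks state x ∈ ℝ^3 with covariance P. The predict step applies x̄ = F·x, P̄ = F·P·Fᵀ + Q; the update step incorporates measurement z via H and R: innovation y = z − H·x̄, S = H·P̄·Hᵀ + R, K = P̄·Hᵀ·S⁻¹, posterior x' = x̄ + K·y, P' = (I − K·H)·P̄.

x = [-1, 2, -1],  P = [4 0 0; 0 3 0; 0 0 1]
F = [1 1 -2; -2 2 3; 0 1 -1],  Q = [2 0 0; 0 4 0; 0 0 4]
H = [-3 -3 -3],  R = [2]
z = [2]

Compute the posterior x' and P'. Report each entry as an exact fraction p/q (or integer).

x' = [81/56, -363/140, 18/35]
P' = [319/28 -193/14 17/7; -193/14 706/35 -219/35; 17/7 -219/35 136/35]

x̄ = F·x = [3, 3, 3]
P̄ = F·P·Fᵀ + Q = [13 -8 5; -8 41 3; 5 3 8]
y = z − H·x̄ = [29]
S = H·P̄·Hᵀ + R = [560]
K = P̄·Hᵀ·S⁻¹ = [-3/56; -27/140; -3/35]
x' = x̄ + K·y = [81/56, -363/140, 18/35]
P' = (I − K·H)·P̄ = [319/28 -193/14 17/7; -193/14 706/35 -219/35; 17/7 -219/35 136/35]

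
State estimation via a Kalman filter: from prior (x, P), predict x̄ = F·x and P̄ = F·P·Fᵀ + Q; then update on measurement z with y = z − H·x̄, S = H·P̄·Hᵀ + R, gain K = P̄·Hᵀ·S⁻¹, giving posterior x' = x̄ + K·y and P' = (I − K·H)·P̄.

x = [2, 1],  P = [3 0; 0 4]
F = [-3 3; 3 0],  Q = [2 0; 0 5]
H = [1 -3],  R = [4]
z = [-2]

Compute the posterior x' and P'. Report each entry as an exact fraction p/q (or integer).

x̄ = F·x = [-3, 6]
P̄ = F·P·Fᵀ + Q = [65 -27; -27 32]
y = z − H·x̄ = [19]
S = H·P̄·Hᵀ + R = [519]
K = P̄·Hᵀ·S⁻¹ = [146/519; -41/173]
x' = x̄ + K·y = [1217/519, 259/173]
P' = (I − K·H)·P̄ = [12419/519 1315/173; 1315/173 493/173]

x' = [1217/519, 259/173]
P' = [12419/519 1315/173; 1315/173 493/173]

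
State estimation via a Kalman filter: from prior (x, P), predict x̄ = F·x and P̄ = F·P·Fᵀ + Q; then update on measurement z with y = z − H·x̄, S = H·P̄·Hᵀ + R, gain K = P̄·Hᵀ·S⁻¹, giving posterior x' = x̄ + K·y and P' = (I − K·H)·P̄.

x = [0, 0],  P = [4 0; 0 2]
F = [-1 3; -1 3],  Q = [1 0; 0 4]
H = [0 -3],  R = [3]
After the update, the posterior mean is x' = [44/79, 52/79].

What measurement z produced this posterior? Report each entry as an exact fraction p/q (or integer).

x̄ = F·x = [0, 0]
P̄ = F·P·Fᵀ + Q = [23 22; 22 26]
S = H·P̄·Hᵀ + R = [237]
K = P̄·Hᵀ·S⁻¹ = [-22/79; -26/79]
x' − x̄ = [44/79, 52/79] = K·y
y = (KᵀK)⁻¹·Kᵀ·(x' − x̄) = [-2]
z = y + H·x̄ = [-2] + [0] = [-2]

z = [-2]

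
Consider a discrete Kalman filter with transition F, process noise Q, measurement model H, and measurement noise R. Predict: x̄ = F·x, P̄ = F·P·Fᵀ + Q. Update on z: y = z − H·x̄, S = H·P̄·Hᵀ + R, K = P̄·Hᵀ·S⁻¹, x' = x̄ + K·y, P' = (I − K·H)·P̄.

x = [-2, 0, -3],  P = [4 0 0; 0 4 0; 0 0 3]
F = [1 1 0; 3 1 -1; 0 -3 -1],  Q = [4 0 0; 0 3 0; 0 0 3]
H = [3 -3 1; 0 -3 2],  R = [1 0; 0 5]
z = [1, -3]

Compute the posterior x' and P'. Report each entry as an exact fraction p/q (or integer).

x̄ = F·x = [-2, -3, 3]
P̄ = F·P·Fᵀ + Q = [12 16 -12; 16 46 -9; -12 -9 42]
y = z − H·x̄ = [-5, -18]
S = H·P̄·Hᵀ + R = [259 363; 363 695]
K = P̄·Hᵀ·S⁻¹ = [2364/12059 -2484/12059; -12177/48236 -4467/48236; -8679/24118 8385/24118]
x' = x̄ + K·y = [8774/12059, -3417/48236, -35181/24118]
P' = (I − K·H)·P̄ = [22596/12059 39476/12059 53004/12059; 39476/12059 316481/48236 231777/24118; 53004/12059 231777/24118 184314/12059]

x' = [8774/12059, -3417/48236, -35181/24118]
P' = [22596/12059 39476/12059 53004/12059; 39476/12059 316481/48236 231777/24118; 53004/12059 231777/24118 184314/12059]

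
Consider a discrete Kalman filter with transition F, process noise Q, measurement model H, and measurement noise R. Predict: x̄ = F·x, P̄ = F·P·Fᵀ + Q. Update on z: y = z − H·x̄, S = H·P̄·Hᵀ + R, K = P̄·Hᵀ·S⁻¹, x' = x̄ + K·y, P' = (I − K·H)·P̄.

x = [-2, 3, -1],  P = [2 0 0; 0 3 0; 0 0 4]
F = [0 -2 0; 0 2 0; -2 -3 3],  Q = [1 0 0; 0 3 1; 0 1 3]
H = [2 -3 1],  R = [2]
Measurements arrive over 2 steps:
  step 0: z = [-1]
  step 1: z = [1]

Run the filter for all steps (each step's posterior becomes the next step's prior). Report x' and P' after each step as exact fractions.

step 0: x̄ = F·x = [-6, 6, -8]
step 0: P̄ = F·P·Fᵀ + Q = [13 -12 18; -12 15 -17; 18 -17 74]
step 0: y = z − H·x̄ = [37]
step 0: S = H·P̄·Hᵀ + R = [581]
step 0: K = P̄·Hᵀ·S⁻¹ = [80/581; -86/581; 23/83]
step 0: x' = x̄ + K·y = [-526/581, 304/581, 187/83]
step 0: P' = (I − K·H)·P̄ = [1153/581 -92/581 -346/83; -92/581 1319/581 567/83; -346/83 567/83 2439/83]
step 1: x̄ = F·x = [-608/581, 608/581, 7]
step 1: P̄ = F·P·Fᵀ + Q = [5857/581 -5276/581 -28; -5276/581 7019/581 29; -28 29 221]
step 1: y = z − H·x̄ = [-446/581]
step 1: S = H·P̄·Hᵀ + R = [113308/581]
step 1: K = P̄·Hᵀ·S⁻¹ = [5637/56654; -3690/28327; 1743/4358]
step 1: x' = x̄ + K·y = [-31807/28327, 32476/28327, 14584/2179]
step 1: P' = (I − K·H)·P̄ = [230870/28327 -185632/28327 -77923/2179; -185632/28327 248473/28327 85331/2179; -77923/2179 85331/2179 413582/2179]

step 0: x' = [-526/581, 304/581, 187/83], P' = [1153/581 -92/581 -346/83; -92/581 1319/581 567/83; -346/83 567/83 2439/83]
step 1: x' = [-31807/28327, 32476/28327, 14584/2179], P' = [230870/28327 -185632/28327 -77923/2179; -185632/28327 248473/28327 85331/2179; -77923/2179 85331/2179 413582/2179]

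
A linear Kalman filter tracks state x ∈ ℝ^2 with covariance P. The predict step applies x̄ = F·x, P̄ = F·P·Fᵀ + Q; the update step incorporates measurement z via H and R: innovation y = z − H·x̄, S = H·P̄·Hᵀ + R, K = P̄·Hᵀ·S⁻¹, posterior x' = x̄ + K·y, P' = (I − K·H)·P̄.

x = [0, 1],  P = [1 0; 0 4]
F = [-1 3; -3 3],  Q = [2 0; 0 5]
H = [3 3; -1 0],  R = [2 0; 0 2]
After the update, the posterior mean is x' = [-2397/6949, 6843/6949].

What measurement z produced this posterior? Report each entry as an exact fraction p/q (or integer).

x̄ = F·x = [3, 3]
P̄ = F·P·Fᵀ + Q = [39 39; 39 50]
S = H·P̄·Hᵀ + R = [1505 -234; -234 41]
K = P̄·Hᵀ·S⁻¹ = [468/6949 -3939/6949; 1821/6949 3783/6949]
x' − x̄ = [-23244/6949, -14004/6949] = K·y
y = (KᵀK)⁻¹·Kᵀ·(x' − x̄) = [-16, 4]
z = y + H·x̄ = [-16, 4] + [18, -3] = [2, 1]

z = [2, 1]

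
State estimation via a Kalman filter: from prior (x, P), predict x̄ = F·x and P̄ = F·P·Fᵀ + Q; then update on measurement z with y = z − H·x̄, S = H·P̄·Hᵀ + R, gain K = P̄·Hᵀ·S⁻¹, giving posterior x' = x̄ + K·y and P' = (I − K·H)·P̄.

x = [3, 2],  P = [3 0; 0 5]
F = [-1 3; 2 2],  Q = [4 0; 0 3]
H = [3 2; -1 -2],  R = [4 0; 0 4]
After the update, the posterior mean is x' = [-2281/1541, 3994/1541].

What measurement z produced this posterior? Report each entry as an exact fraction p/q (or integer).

x̄ = F·x = [3, 10]
P̄ = F·P·Fᵀ + Q = [52 24; 24 35]
S = H·P̄·Hᵀ + R = [900 -488; -488 292]
K = P̄·Hᵀ·S⁻¹ = [673/1541 597/1541; -551/3082 -1913/3082]
x' − x̄ = [-6904/1541, -11416/1541] = K·y
y = (KᵀK)⁻¹·Kᵀ·(x' − x̄) = [-28, 20]
z = y + H·x̄ = [-28, 20] + [29, -23] = [1, -3]

z = [1, -3]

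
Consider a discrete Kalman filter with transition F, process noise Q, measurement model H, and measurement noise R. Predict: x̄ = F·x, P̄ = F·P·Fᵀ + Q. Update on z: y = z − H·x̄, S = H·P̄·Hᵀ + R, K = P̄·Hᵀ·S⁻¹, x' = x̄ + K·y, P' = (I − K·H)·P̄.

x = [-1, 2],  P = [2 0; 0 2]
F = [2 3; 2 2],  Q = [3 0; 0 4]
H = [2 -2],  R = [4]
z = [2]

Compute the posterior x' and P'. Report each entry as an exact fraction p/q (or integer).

x̄ = F·x = [4, 2]
P̄ = F·P·Fᵀ + Q = [29 20; 20 20]
y = z − H·x̄ = [-2]
S = H·P̄·Hᵀ + R = [40]
K = P̄·Hᵀ·S⁻¹ = [9/20; 0]
x' = x̄ + K·y = [31/10, 2]
P' = (I − K·H)·P̄ = [209/10 20; 20 20]

x' = [31/10, 2]
P' = [209/10 20; 20 20]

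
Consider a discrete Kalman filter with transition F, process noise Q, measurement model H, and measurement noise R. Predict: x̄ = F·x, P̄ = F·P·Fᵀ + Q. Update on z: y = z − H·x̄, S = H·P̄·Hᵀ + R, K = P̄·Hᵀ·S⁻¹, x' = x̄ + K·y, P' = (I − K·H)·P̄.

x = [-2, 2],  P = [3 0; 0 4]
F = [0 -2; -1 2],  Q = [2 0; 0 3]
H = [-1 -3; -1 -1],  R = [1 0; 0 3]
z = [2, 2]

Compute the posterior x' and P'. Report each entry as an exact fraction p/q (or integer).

x̄ = F·x = [-4, 6]
P̄ = F·P·Fᵀ + Q = [18 -16; -16 22]
y = z − H·x̄ = [16, 4]
S = H·P̄·Hᵀ + R = [121 20; 20 11]
K = P̄·Hᵀ·S⁻¹ = [370/931 -842/931; -430/931 274/931]
x' = x̄ + K·y = [-1172/931, -198/931]
P' = (I − K·H)·P̄ = [3974/931 -1448/931; -1448/931 626/931]

x' = [-1172/931, -198/931]
P' = [3974/931 -1448/931; -1448/931 626/931]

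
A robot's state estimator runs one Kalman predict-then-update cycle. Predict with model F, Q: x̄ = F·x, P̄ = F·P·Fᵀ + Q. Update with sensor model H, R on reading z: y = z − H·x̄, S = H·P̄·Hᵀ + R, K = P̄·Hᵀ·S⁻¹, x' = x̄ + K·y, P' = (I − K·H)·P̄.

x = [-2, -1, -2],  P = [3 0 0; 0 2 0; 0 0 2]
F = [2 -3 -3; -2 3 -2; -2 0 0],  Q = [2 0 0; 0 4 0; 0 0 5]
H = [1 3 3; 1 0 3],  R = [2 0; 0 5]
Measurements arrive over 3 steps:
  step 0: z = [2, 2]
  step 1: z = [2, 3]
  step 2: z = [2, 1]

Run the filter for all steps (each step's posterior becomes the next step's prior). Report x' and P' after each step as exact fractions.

step 0: x' = [27745/5551, -85/793, -4856/5551], P' = [1951826/49959 -510/793 -207944/16653; -510/793 582/793 -240/793; -207944/16653 -240/793 25006/5551]
step 1: x' = [-26843074435/5937873341, -1547303349/5937873341, 14444421316/5937873341], P' = [195211002782/5937873341 984605026/5937873341 -67215308504/5937873341; 984605026/5937873341 4199255142/5937873341 -3266154672/5937873341; -67215308504/5937873341 -3266154672/5937873341 26107309258/5937873341]
step 2: x' = [-4066899837940817/559429168071335, 140055159834213/559429168071335, 1585619871299364/559429168071335], P' = [19224970665990834/559429168071335 115854502881294/559429168071335 -6632668698158888/559429168071335; 115854502881294/559429168071335 395771908913194/559429168071335 -315716665347408/559429168071335; -6632668698158888/559429168071335 -315716665347408/559429168071335 2567499925596766/559429168071335]

step 0: x̄ = F·x = [5, 5, 4]
step 0: P̄ = F·P·Fᵀ + Q = [50 -18 -12; -18 42 12; -12 12 17]
step 0: y = z − H·x̄ = [-30, -15]
step 0: S = H·P̄·Hᵀ + R = [619 185; 185 136]
step 0: K = P̄·Hᵀ·S⁻¹ = [-8030/49959 16066/49959; 258/793 -246/793; 995/16653 3422/16653]
step 0: x' = x̄ + K·y = [27745/5551, -85/793, -4856/5551]
step 0: P' = (I − K·H)·P̄ = [1951826/49959 -510/793 -207944/16653; -510/793 582/793 -240/793; -207944/16653 -240/793 25006/5551]
step 1: x̄ = F·x = [71843/5551, -47563/5551, -55490/5551]
step 1: P̄ = F·P·Fᵀ + Q = [17862086/49959 -8374838/49959 -11743076/49959; -8374838/49959 4813694/49959 5504756/49959; -11743076/49959 5504756/49959 8057099/49959]
step 1: y = z − H·x̄ = [248418/5551, 8560/427]
step 1: S = H·P̄·Hᵀ + R = [112177265/49959 3410447/3843; 3410447/3843 1551332/3843]
step 1: K = P̄·Hᵀ·S⁻¹ = [-1740553826/5937873341 -1286984546/5937873341; 1891953218/5937873341 -1762771798/5937873341; 654077627/5937873341 2221323854/5937873341]
step 1: x' = x̄ + K·y = [-26843074435/5937873341, -1547303349/5937873341, 14444421316/5937873341]
step 1: P' = (I − K·H)·P̄ = [195211002782/5937873341 984605026/5937873341 -67215308504/5937873341; 984605026/5937873341 4199255142/5937873341 -3266154672/5937873341; -67215308504/5937873341 -3266154672/5937873341 26107309258/5937873341]
step 2: x̄ = F·x = [-92377502771/5937873341, 20155396191/5937873341, 53686148870/5937873341]
step 2: P̄ = F·P·Fᵀ + Q = [1801456495050/5937873341 -774810344538/5937873341 -1178228231996/5937873341; -774810344538/5937873341 436474165522/5937873341 506075146956/5937873341; -1178228231996/5937873341 506075146956/5937873341 810533377833/5937873341]
step 2: y = z − H·x̄ = [-117271385730/5937873341, -62743070498/5937873341]
step 2: S = H·P̄·Hᵀ + R = [10427521317931/5937873341 4257132792561/5937873341; 4257132792561/5937873341 2056576870276/5937873341]
step 2: K = P̄·Hᵀ·S⁻¹ = [-162735959920974/559429168071335 -134607085697166/559429168071335; 178010116789326/559429168071335 -166259098632186/559429168071335; 61340541294593/559429168071335 213966215726282/559429168071335]
step 2: x' = x̄ + K·y = [-4066899837940817/559429168071335, 140055159834213/559429168071335, 1585619871299364/559429168071335]
step 2: P' = (I − K·H)·P̄ = [19224970665990834/559429168071335 115854502881294/559429168071335 -6632668698158888/559429168071335; 115854502881294/559429168071335 395771908913194/559429168071335 -315716665347408/559429168071335; -6632668698158888/559429168071335 -315716665347408/559429168071335 2567499925596766/559429168071335]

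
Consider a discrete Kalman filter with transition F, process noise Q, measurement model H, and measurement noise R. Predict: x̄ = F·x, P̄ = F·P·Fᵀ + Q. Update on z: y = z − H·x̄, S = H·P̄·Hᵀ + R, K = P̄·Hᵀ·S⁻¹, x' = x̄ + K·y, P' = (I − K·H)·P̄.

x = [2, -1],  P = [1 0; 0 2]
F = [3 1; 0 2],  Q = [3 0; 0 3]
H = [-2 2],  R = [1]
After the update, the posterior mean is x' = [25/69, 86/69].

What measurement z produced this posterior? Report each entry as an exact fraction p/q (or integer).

z = [2]

x̄ = F·x = [5, -2]
P̄ = F·P·Fᵀ + Q = [14 4; 4 11]
S = H·P̄·Hᵀ + R = [69]
K = P̄·Hᵀ·S⁻¹ = [-20/69; 14/69]
x' − x̄ = [-320/69, 224/69] = K·y
y = (KᵀK)⁻¹·Kᵀ·(x' − x̄) = [16]
z = y + H·x̄ = [16] + [-14] = [2]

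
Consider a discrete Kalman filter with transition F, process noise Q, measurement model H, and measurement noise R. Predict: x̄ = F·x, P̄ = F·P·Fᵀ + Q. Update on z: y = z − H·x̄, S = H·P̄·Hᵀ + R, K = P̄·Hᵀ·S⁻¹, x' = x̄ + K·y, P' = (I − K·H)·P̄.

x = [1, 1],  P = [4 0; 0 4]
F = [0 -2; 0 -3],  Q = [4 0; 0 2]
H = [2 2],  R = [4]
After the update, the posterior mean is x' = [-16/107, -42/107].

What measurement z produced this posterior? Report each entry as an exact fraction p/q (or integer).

x̄ = F·x = [-2, -3]
P̄ = F·P·Fᵀ + Q = [20 24; 24 38]
S = H·P̄·Hᵀ + R = [428]
K = P̄·Hᵀ·S⁻¹ = [22/107; 31/107]
x' − x̄ = [198/107, 279/107] = K·y
y = (KᵀK)⁻¹·Kᵀ·(x' − x̄) = [9]
z = y + H·x̄ = [9] + [-10] = [-1]

z = [-1]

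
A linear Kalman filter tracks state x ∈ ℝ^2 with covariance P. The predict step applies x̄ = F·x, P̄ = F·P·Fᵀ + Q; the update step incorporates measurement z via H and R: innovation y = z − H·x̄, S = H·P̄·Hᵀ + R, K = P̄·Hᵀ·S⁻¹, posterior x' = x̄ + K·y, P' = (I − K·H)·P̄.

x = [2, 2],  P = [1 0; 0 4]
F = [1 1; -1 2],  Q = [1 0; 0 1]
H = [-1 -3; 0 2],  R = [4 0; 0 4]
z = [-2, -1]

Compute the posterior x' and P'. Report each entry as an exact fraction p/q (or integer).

x' = [2129/690, -251/690]
P' = [791/345 -149/345; -149/345 131/345]

x̄ = F·x = [4, 2]
P̄ = F·P·Fᵀ + Q = [6 7; 7 18]
y = z − H·x̄ = [8, -5]
S = H·P̄·Hᵀ + R = [214 -122; -122 76]
K = P̄·Hᵀ·S⁻¹ = [-86/345 -149/690; -61/345 131/690]
x' = x̄ + K·y = [2129/690, -251/690]
P' = (I − K·H)·P̄ = [791/345 -149/345; -149/345 131/345]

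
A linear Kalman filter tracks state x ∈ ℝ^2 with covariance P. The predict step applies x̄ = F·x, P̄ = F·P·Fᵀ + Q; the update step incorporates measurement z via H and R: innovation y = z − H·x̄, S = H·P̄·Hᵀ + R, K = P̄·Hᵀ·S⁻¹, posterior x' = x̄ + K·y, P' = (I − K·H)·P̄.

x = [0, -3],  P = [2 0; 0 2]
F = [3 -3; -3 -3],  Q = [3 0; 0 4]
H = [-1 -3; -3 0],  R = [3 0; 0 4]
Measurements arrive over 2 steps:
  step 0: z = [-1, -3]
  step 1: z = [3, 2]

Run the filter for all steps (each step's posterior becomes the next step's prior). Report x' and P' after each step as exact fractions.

step 0: x' = [45475/43007, 2383/43007], P' = [18876/43007 -6240/43007; -6240/43007 16280/43007]
step 1: x' = [-72552066/141616609, -129743730/141616609], P' = [60610884/141616609 -19553424/141616609; -19553424/141616609 51776032/141616609]

step 0: x̄ = F·x = [9, 9]
step 0: P̄ = F·P·Fᵀ + Q = [39 0; 0 40]
step 0: y = z − H·x̄ = [35, 24]
step 0: S = H·P̄·Hᵀ + R = [402 117; 117 355]
step 0: K = P̄·Hᵀ·S⁻¹ = [-52/43007 -14157/43007; -14200/43007 4680/43007]
step 0: x' = x̄ + K·y = [45475/43007, 2383/43007]
step 0: P' = (I − K·H)·P̄ = [18876/43007 -6240/43007; -6240/43007 16280/43007]
step 1: x̄ = F·x = [129276/43007, -143574/43007]
step 1: P̄ = F·P·Fᵀ + Q = [557745/43007 -23364/43007; -23364/43007 376112/43007]
step 1: y = z − H·x̄ = [-172425/43007, 473842/43007]
step 1: S = H·P̄·Hᵀ + R = [3931590/43007 1462959/43007; 1462959/43007 5191733/43007]
step 1: K = P̄·Hᵀ·S⁻¹ = [-650204/141616609 -45458163/141616609; -45258224/141616609 14665068/141616609]
step 1: x' = x̄ + K·y = [-72552066/141616609, -129743730/141616609]
step 1: P' = (I − K·H)·P̄ = [60610884/141616609 -19553424/141616609; -19553424/141616609 51776032/141616609]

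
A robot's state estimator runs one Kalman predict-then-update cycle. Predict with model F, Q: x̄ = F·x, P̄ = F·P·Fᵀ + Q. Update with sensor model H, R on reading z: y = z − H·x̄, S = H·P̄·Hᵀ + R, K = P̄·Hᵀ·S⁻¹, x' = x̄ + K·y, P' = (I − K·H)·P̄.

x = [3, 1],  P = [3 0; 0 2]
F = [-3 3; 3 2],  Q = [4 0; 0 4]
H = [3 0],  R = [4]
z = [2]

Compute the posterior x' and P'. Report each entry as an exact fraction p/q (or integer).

x' = [54/89, 799/89]
P' = [196/445 -12/89; -12/89 3066/89]

x̄ = F·x = [-6, 11]
P̄ = F·P·Fᵀ + Q = [49 -15; -15 39]
y = z − H·x̄ = [20]
S = H·P̄·Hᵀ + R = [445]
K = P̄·Hᵀ·S⁻¹ = [147/445; -9/89]
x' = x̄ + K·y = [54/89, 799/89]
P' = (I − K·H)·P̄ = [196/445 -12/89; -12/89 3066/89]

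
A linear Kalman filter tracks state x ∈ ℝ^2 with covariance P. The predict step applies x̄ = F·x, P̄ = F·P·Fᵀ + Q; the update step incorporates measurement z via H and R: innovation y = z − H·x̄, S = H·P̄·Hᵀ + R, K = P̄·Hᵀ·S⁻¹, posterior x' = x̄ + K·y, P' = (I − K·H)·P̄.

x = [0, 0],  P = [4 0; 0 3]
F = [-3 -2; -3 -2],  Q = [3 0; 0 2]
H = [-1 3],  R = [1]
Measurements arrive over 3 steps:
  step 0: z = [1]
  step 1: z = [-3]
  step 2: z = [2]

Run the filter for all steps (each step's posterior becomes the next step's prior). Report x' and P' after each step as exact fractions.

step 0: x' = [93/214, 51/107], P' = [2265/214 393/107; 393/107 148/107]
step 1: x' = [-16467/10726, -8112/5363], P' = [359561/32178 124967/32178; 124967/32178 93859/64356]
step 2: x' = [6593933/5100350, 2253509/2040140], P' = [57077303/5100350 3967657/1020070; 3967657/1020070 595953/408028]

step 0: x̄ = F·x = [0, 0]
step 0: P̄ = F·P·Fᵀ + Q = [51 48; 48 50]
step 0: y = z − H·x̄ = [1]
step 0: S = H·P̄·Hᵀ + R = [214]
step 0: K = P̄·Hᵀ·S⁻¹ = [93/214; 51/107]
step 0: x' = x̄ + K·y = [93/214, 51/107]
step 0: P' = (I − K·H)·P̄ = [2265/214 393/107; 393/107 148/107]
step 1: x̄ = F·x = [-483/214, -483/214]
step 1: P̄ = F·P·Fᵀ + Q = [31643/214 31001/214; 31001/214 31429/214]
step 1: y = z − H·x̄ = [162/107]
step 1: S = H·P̄·Hᵀ + R = [64356/107]
step 1: K = P̄·Hᵀ·S⁻¹ = [7670/16089; 31643/64356]
step 1: x' = x̄ + K·y = [-16467/10726, -8112/5363]
step 1: P' = (I − K·H)·P̄ = [359561/32178 124967/32178; 124967/32178 93859/64356]
step 2: x̄ = F·x = [81849/10726, 81849/10726]
step 2: P̄ = F·P·Fᵀ + Q = [5019905/32178 4923371/32178; 4923371/32178 4987727/32178]
step 2: y = z − H·x̄ = [-71123/5363]
step 2: S = H·P̄·Hᵀ + R = [10200700/16089]
step 2: K = P̄·Hᵀ·S⁻¹ = [1218776/2550175; 1003981/2040140]
step 2: x' = x̄ + K·y = [6593933/5100350, 2253509/2040140]
step 2: P' = (I − K·H)·P̄ = [57077303/5100350 3967657/1020070; 3967657/1020070 595953/408028]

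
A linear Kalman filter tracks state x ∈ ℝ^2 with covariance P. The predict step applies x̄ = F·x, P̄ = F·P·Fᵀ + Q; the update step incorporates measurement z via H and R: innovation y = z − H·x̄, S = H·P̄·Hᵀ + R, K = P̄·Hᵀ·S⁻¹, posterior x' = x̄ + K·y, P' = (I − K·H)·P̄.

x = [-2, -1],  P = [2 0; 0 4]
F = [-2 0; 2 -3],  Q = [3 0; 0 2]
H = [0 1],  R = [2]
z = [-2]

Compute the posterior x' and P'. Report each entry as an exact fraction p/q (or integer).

x' = [25/6, -47/24]
P' = [29/3 -1/3; -1/3 23/12]

x̄ = F·x = [4, -1]
P̄ = F·P·Fᵀ + Q = [11 -8; -8 46]
y = z − H·x̄ = [-1]
S = H·P̄·Hᵀ + R = [48]
K = P̄·Hᵀ·S⁻¹ = [-1/6; 23/24]
x' = x̄ + K·y = [25/6, -47/24]
P' = (I − K·H)·P̄ = [29/3 -1/3; -1/3 23/12]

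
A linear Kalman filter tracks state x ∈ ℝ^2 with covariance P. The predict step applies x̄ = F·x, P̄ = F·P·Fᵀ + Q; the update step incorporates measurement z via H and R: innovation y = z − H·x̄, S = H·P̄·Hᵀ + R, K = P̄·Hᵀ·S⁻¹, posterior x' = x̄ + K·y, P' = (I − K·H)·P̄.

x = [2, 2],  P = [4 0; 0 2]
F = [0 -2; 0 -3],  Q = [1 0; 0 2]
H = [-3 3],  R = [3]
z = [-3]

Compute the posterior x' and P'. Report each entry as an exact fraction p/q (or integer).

x' = [-55/16, -9/2]
P' = [117/16 15/2; 15/2 8]

x̄ = F·x = [-4, -6]
P̄ = F·P·Fᵀ + Q = [9 12; 12 20]
y = z − H·x̄ = [3]
S = H·P̄·Hᵀ + R = [48]
K = P̄·Hᵀ·S⁻¹ = [3/16; 1/2]
x' = x̄ + K·y = [-55/16, -9/2]
P' = (I − K·H)·P̄ = [117/16 15/2; 15/2 8]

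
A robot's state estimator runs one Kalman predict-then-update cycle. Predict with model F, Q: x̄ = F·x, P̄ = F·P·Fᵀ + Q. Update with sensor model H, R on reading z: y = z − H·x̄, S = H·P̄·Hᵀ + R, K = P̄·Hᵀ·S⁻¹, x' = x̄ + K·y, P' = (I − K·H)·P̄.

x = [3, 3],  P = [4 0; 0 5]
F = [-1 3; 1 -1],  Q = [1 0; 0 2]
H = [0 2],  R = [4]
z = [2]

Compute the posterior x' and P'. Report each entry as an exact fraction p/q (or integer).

x̄ = F·x = [6, 0]
P̄ = F·P·Fᵀ + Q = [50 -19; -19 11]
y = z − H·x̄ = [2]
S = H·P̄·Hᵀ + R = [48]
K = P̄·Hᵀ·S⁻¹ = [-19/24; 11/24]
x' = x̄ + K·y = [53/12, 11/12]
P' = (I − K·H)·P̄ = [239/12 -19/12; -19/12 11/12]

x' = [53/12, 11/12]
P' = [239/12 -19/12; -19/12 11/12]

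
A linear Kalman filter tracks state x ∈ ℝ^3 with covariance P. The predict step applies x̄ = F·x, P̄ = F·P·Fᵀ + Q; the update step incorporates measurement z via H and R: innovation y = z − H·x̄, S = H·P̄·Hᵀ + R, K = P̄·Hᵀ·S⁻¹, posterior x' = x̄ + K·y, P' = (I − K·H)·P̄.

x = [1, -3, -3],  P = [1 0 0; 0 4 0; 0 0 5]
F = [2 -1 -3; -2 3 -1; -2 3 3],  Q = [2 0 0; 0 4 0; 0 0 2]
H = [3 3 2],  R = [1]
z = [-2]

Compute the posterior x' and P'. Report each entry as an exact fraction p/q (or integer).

x' = [2498/167, -560/167, -3076/167]
P' = [8865/167 -1719/167 -10715/167; -1719/167 3279/835 8071/835; -10715/167 8071/835 68289/835]

x̄ = F·x = [14, -8, -20]
P̄ = F·P·Fᵀ + Q = [55 -1 -61; -1 49 25; -61 25 87]
y = z − H·x̄ = [20]
S = H·P̄·Hᵀ + R = [835]
K = P̄·Hᵀ·S⁻¹ = [8/167; 194/835; 66/835]
x' = x̄ + K·y = [2498/167, -560/167, -3076/167]
P' = (I − K·H)·P̄ = [8865/167 -1719/167 -10715/167; -1719/167 3279/835 8071/835; -10715/167 8071/835 68289/835]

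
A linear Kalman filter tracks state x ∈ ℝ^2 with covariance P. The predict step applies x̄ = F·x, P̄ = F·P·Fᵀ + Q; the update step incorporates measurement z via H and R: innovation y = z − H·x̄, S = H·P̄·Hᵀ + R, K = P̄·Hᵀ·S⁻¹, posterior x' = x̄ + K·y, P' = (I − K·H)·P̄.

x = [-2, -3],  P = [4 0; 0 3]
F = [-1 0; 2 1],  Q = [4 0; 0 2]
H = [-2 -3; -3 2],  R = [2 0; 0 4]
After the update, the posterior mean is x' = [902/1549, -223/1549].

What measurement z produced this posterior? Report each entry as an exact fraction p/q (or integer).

x̄ = F·x = [2, -7]
P̄ = F·P·Fᵀ + Q = [8 -8; -8 21]
S = H·P̄·Hᵀ + R = [127 -118; -118 256]
K = P̄·Hᵀ·S⁻¹ = [-668/4647 -1034/4647; -1061/4647 709/4647]
x' − x̄ = [-2196/1549, 10620/1549] = K·y
y = (KᵀK)⁻¹·Kᵀ·(x' − x̄) = [-18, 18]
z = y + H·x̄ = [-18, 18] + [17, -20] = [-1, -2]

z = [-1, -2]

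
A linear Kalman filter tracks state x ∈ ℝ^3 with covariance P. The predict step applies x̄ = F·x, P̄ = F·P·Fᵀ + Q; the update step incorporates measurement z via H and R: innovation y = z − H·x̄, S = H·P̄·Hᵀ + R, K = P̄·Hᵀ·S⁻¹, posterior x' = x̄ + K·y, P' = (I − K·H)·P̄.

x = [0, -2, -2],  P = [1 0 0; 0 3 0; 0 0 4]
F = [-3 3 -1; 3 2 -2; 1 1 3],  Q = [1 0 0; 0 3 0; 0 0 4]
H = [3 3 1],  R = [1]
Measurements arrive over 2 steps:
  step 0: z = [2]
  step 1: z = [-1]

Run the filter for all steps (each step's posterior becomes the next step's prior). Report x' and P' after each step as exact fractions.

step 0: x' = [-20/159, 572/159, -4025/477], P' = [605/53 -555/53 -422/159; -555/53 768/53 -1891/159; -422/159 -1891/159 41615/954]
step 1: x' = [-1915315/290676, 2191333/290676, -4457579/1162704], P' = [14502005/145338 -9662632/72669 29009375/290676; -9662632/72669 13012639/72669 -40157027/290676; 29009375/290676 -40157027/290676 44526611/387568]

step 0: x̄ = F·x = [-4, 0, -8]
step 0: P̄ = F·P·Fᵀ + Q = [41 17 -6; 17 40 -15; -6 -15 44]
step 0: y = z − H·x̄ = [22]
step 0: S = H·P̄·Hᵀ + R = [954]
step 0: K = P̄·Hᵀ·S⁻¹ = [28/159; 26/159; -19/954]
step 0: x' = x̄ + K·y = [-20/159, 572/159, -4025/477]
step 0: P' = (I − K·H)·P̄ = [605/53 -555/53 -422/159; -555/53 768/53 -1891/159; -422/159 -1891/159 41615/954]
step 1: x̄ = F·x = [9353/477, 11302/477, -3473/159]
step 1: P̄ = F·P·Fᵀ + Q = [497699/954 60683/477 -60497/318; 60683/477 161950/477 -50405/159; -60497/318 -50405/159 33313/106]
step 1: y = z − H·x̄ = [-17341/159]
step 1: S = H·P̄·Hᵀ + R = [387568/53]
step 1: K = P̄·Hᵀ·S⁻¹ = [69821/290676; 43057/290676; -63997/387568]
step 1: x' = x̄ + K·y = [-1915315/290676, 2191333/290676, -4457579/1162704]
step 1: P' = (I − K·H)·P̄ = [14502005/145338 -9662632/72669 29009375/290676; -9662632/72669 13012639/72669 -40157027/290676; 29009375/290676 -40157027/290676 44526611/387568]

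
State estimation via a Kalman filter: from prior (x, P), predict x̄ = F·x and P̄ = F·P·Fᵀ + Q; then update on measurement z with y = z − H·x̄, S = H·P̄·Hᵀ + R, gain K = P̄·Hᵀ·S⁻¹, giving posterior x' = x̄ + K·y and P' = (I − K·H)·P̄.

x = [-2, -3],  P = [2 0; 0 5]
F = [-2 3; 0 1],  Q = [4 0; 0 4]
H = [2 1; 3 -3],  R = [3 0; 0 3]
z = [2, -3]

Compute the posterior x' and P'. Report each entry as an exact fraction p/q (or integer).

x' = [17/80, 87/80]
P' = [1017/2800 687/2800; 687/2800 1257/2800]

x̄ = F·x = [-5, -3]
P̄ = F·P·Fᵀ + Q = [57 15; 15 9]
y = z − H·x̄ = [15, 3]
S = H·P̄·Hᵀ + R = [300 270; 270 327]
K = P̄·Hᵀ·S⁻¹ = [907/2800 33/280; 877/2800 -57/280]
x' = x̄ + K·y = [17/80, 87/80]
P' = (I − K·H)·P̄ = [1017/2800 687/2800; 687/2800 1257/2800]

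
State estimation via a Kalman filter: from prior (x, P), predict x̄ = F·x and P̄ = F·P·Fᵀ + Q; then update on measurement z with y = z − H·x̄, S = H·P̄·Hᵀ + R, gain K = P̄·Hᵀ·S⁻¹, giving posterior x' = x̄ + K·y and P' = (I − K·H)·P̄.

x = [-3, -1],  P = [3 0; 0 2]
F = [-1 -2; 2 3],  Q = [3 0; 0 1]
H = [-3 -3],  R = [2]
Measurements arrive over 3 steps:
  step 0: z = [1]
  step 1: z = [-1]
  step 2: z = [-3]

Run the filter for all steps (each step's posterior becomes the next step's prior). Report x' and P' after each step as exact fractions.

step 0: x' = [283/83, -318/83], P' = [1018/83 -1026/83; -1026/83 1052/83]
step 1: x' = [3874/829, -3629/829], P' = [50217/3316 -49807/3316; -49807/3316 50097/3316]
step 2: x' = [149220/33077, -117311/33077], P' = [557266/33077 -552787/33077; -552787/33077 555290/33077]

step 0: x̄ = F·x = [5, -9]
step 0: P̄ = F·P·Fᵀ + Q = [14 -18; -18 31]
step 0: y = z − H·x̄ = [-11]
step 0: S = H·P̄·Hᵀ + R = [83]
step 0: K = P̄·Hᵀ·S⁻¹ = [12/83; -39/83]
step 0: x' = x̄ + K·y = [283/83, -318/83]
step 0: P' = (I − K·H)·P̄ = [1018/83 -1026/83; -1026/83 1052/83]
step 1: x̄ = F·x = [353/83, -388/83]
step 1: P̄ = F·P·Fᵀ + Q = [1371/83 -1166/83; -1166/83 1311/83]
step 1: y = z − H·x̄ = [-188/83]
step 1: S = H·P̄·Hᵀ + R = [3316/83]
step 1: K = P̄·Hᵀ·S⁻¹ = [-615/3316; -435/3316]
step 1: x' = x̄ + K·y = [3874/829, -3629/829]
step 1: P' = (I − K·H)·P̄ = [50217/3316 -49807/3316; -49807/3316 50097/3316]
step 2: x̄ = F·x = [3384/829, -3139/829]
step 2: P̄ = F·P·Fᵀ + Q = [61325/3316 -52367/3316; -52367/3316 57373/3316]
step 2: y = z − H·x̄ = [-1752/829]
step 2: S = H·P̄·Hᵀ + R = [33077/829]
step 2: K = P̄·Hᵀ·S⁻¹ = [-13437/66154; -7509/66154]
step 2: x' = x̄ + K·y = [149220/33077, -117311/33077]
step 2: P' = (I − K·H)·P̄ = [557266/33077 -552787/33077; -552787/33077 555290/33077]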